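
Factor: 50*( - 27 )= - 2^1 * 3^3*5^2=   - 1350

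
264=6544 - 6280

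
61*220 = 13420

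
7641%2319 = 684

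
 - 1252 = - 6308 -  - 5056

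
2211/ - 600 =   -  737/200  =  - 3.69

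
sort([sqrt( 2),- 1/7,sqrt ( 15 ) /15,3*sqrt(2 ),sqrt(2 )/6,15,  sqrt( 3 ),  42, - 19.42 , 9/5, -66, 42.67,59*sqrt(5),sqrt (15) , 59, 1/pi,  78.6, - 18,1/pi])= [ - 66, - 19.42, - 18,- 1/7,sqrt( 2) /6, sqrt(15 )/15,  1/pi,1/pi,sqrt( 2 ),sqrt (3),  9/5, sqrt(15),3*sqrt(2 ),15, 42,  42.67,59,78.6,59*sqrt(5 )] 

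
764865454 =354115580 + 410749874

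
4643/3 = 1547 + 2/3 = 1547.67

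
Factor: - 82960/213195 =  - 2^4*3^( - 1)*17^1*233^(-1)=- 272/699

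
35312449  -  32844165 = 2468284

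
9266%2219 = 390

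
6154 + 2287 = 8441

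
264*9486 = 2504304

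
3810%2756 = 1054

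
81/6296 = 81/6296 = 0.01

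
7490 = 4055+3435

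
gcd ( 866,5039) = 1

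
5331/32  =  166  +  19/32 = 166.59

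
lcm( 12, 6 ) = 12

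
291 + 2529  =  2820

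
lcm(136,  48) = 816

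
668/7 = 668/7 = 95.43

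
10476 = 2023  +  8453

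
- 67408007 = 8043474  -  75451481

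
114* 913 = 104082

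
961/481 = 961/481 =2.00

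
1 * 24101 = 24101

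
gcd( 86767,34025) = 1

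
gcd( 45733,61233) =1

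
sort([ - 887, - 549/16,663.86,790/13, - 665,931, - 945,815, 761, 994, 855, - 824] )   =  [ - 945, - 887, - 824,-665, - 549/16,790/13, 663.86 , 761,815, 855,931, 994] 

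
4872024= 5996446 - 1124422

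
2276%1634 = 642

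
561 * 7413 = 4158693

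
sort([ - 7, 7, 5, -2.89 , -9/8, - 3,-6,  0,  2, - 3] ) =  [-7,-6, - 3, - 3, - 2.89, - 9/8 , 0, 2, 5, 7]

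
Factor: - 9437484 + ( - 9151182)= -2^1 *3^1 * 1153^1*2687^1=- 18588666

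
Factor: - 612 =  - 2^2*3^2 * 17^1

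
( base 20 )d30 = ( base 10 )5260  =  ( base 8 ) 12214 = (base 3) 21012211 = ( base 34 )4io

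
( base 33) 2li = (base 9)3860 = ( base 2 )101101001001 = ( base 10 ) 2889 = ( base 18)8G9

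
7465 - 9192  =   - 1727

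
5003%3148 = 1855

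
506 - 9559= - 9053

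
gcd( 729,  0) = 729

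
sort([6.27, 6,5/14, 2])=[5/14, 2, 6, 6.27]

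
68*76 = 5168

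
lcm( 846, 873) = 82062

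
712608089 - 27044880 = 685563209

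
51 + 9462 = 9513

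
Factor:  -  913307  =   - 23^1*39709^1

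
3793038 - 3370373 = 422665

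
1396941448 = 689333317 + 707608131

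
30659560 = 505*60712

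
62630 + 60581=123211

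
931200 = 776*1200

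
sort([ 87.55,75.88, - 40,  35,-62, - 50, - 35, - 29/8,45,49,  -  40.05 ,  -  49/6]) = [-62 , - 50,  -  40.05,- 40, - 35 , - 49/6, - 29/8,35, 45,49,75.88, 87.55]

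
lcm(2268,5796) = 52164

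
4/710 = 2/355 = 0.01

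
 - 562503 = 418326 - 980829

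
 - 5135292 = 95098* (- 54) 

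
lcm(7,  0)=0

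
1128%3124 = 1128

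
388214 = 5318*73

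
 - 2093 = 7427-9520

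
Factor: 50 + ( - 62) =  - 12 = - 2^2*3^1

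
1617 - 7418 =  - 5801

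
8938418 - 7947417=991001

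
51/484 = 51/484 = 0.11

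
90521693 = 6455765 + 84065928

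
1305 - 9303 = -7998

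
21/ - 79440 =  - 1+26473/26480 =- 0.00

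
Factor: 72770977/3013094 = 2^( - 1) * 7^( - 1)*151^1*373^( - 1) * 577^ ( - 1) * 587^1*821^1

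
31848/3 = 10616=10616.00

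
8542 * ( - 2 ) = - 17084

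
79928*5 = 399640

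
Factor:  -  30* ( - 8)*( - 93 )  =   - 2^4*3^2*5^1*31^1= - 22320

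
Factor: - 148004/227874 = - 2^1*3^ (  -  1)*227^1*233^(  -  1)=- 454/699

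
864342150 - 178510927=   685831223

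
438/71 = 6+12/71 = 6.17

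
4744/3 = 1581 + 1/3 = 1581.33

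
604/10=60 + 2/5 = 60.40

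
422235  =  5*84447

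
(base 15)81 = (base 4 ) 1321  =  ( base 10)121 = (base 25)4l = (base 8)171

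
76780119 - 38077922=38702197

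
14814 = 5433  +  9381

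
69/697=69/697  =  0.10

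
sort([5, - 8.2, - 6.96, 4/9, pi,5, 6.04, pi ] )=[ - 8.2,- 6.96,4/9, pi, pi, 5, 5, 6.04 ] 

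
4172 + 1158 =5330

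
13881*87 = 1207647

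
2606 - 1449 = 1157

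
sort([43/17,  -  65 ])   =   [ - 65, 43/17 ] 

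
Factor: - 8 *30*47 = - 2^4*3^1*5^1 * 47^1 = -11280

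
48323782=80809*598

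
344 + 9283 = 9627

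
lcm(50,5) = 50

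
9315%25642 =9315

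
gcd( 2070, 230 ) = 230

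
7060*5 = 35300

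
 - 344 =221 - 565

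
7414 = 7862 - 448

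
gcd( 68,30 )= 2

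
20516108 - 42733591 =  - 22217483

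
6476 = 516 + 5960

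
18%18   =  0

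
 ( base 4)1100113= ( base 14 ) 1C35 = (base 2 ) 1010000010111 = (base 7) 20665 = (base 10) 5143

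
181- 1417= - 1236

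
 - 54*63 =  - 3402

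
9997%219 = 142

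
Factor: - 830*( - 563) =2^1*5^1*83^1*563^1= 467290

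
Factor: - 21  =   - 3^1*7^1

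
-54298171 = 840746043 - 895044214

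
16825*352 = 5922400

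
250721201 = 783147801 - 532426600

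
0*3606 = 0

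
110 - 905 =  - 795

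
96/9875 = 96/9875 = 0.01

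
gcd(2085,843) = 3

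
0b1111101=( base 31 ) 41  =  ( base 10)125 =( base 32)3t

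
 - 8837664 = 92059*( - 96)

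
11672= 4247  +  7425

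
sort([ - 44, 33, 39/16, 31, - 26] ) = [  -  44,-26, 39/16, 31,  33 ]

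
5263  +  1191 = 6454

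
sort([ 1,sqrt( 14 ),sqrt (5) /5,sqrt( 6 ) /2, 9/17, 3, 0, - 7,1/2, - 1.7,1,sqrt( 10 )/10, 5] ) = [ - 7, - 1.7,0,sqrt(10) /10,sqrt(5)/5,1/2,9/17 , 1,1,sqrt( 6 ) /2,3, sqrt(14),5]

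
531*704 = 373824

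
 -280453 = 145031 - 425484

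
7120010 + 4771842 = 11891852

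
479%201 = 77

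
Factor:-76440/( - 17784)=3^( - 1)*5^1*7^2*19^(  -  1 ) = 245/57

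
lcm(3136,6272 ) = 6272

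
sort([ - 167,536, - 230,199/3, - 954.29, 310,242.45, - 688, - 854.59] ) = [ - 954.29, - 854.59,-688, - 230,-167,199/3,242.45,310,536 ]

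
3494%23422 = 3494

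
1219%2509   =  1219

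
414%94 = 38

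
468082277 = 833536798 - 365454521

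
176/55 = 3 +1/5 = 3.20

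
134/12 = 67/6 = 11.17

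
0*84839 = 0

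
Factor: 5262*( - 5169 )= - 2^1 * 3^2 * 877^1*1723^1 = - 27199278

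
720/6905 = 144/1381 = 0.10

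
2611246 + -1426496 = 1184750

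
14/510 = 7/255 = 0.03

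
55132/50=1102 + 16/25=1102.64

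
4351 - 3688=663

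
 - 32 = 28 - 60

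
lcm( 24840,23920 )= 645840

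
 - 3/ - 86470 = 3/86470 = 0.00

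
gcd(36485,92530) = 5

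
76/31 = 2 + 14/31 = 2.45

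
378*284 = 107352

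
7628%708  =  548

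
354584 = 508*698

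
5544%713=553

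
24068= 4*6017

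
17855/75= 3571/15  =  238.07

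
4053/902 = 4053/902 = 4.49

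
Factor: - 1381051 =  - 7^1  *  197293^1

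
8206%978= 382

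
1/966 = 1/966 = 0.00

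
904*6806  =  6152624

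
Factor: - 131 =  - 131^1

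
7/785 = 7/785 = 0.01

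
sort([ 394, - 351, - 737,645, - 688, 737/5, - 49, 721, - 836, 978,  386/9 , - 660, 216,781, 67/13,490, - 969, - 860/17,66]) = [- 969, - 836, - 737, - 688,-660, - 351, - 860/17 ,  -  49, 67/13, 386/9,  66,737/5,  216,394, 490, 645, 721, 781,978]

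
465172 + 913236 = 1378408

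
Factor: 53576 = 2^3*37^1*181^1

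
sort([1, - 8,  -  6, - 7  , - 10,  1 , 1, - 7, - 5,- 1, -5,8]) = [ - 10, - 8,  -  7, - 7,-6, -5,- 5, - 1,1,1,1 , 8]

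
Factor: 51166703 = 7^1*7309529^1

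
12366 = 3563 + 8803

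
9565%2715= 1420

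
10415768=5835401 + 4580367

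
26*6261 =162786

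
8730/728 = 11 + 361/364=11.99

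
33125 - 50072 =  - 16947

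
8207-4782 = 3425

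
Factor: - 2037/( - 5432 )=2^( - 3) * 3^1 =3/8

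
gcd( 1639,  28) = 1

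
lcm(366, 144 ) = 8784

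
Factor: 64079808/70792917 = 2^6 * 13^( - 1 )*19^( - 1) *7349^ (  -  1 )*25673^1 = 1643072/1815203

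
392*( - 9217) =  - 3613064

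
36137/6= 36137/6 = 6022.83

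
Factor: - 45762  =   - 2^1*3^1*29^1*263^1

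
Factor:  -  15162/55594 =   -  3/11 =- 3^1*11^ ( - 1) 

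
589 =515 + 74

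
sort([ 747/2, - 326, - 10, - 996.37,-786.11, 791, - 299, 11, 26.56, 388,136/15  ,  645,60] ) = [ - 996.37, - 786.11, - 326, - 299,-10, 136/15 , 11,26.56,  60,  747/2, 388, 645,791] 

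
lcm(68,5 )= 340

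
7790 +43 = 7833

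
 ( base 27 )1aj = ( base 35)T3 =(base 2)1111111010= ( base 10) 1018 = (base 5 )13033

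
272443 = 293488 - 21045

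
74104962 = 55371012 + 18733950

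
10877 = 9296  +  1581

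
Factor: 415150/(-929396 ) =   -  2^(-1)*5^2*13^(-1)*19^2*23^1*61^(- 1 ) * 293^( - 1) = -207575/464698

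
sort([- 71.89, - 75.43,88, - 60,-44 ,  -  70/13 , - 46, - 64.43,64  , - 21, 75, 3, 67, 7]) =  [-75.43, - 71.89, - 64.43,- 60,  -  46,-44, - 21, - 70/13,3, 7,64, 67 , 75,88 ]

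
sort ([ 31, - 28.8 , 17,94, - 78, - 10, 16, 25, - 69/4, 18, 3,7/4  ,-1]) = [ - 78 , - 28.8, - 69/4, - 10, -1, 7/4, 3, 16, 17,18  ,  25, 31,94]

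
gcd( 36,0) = 36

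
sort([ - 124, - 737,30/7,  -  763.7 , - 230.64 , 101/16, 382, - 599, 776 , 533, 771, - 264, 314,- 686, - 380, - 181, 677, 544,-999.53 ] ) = [  -  999.53,-763.7, - 737  , - 686, - 599, - 380 ,-264, - 230.64 ,-181,-124,30/7, 101/16, 314,382,533, 544, 677, 771 , 776]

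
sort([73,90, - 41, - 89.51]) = [-89.51, -41,73,90 ]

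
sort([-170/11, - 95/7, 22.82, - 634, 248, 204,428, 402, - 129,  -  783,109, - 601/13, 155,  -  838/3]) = [-783,-634,  -  838/3, -129, - 601/13, - 170/11, - 95/7 , 22.82, 109,155, 204 , 248, 402, 428 ]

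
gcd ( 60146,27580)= 2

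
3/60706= 3/60706=0.00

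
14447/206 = 70 + 27/206 = 70.13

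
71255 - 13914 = 57341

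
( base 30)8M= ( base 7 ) 523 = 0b100000110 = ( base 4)10012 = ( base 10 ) 262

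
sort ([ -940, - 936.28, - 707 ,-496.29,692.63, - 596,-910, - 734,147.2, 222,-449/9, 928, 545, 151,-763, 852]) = [ - 940, - 936.28, - 910,- 763, - 734,-707,-596,-496.29, - 449/9 , 147.2, 151,222,545, 692.63, 852 , 928 ]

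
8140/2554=4070/1277 = 3.19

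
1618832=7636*212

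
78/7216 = 39/3608 =0.01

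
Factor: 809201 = 809201^1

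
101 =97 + 4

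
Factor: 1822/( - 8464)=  - 2^( - 3)*23^( - 2)*911^1 =- 911/4232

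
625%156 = 1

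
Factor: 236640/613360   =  2^1 * 3^1*11^(  -  1) * 29^1 * 41^( - 1) = 174/451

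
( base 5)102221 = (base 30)3og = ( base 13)1744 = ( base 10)3436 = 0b110101101100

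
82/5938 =41/2969 = 0.01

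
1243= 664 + 579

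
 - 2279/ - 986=2279/986 = 2.31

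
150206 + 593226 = 743432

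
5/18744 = 5/18744 = 0.00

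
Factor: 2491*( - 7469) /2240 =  - 2657897/320 = - 2^( - 6 )*5^( - 1) * 11^1*47^1*53^1*97^1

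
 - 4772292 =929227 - 5701519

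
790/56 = 395/28 = 14.11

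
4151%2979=1172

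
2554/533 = 2554/533 =4.79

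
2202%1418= 784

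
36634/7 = 36634/7 = 5233.43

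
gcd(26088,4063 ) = 1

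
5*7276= 36380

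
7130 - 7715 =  - 585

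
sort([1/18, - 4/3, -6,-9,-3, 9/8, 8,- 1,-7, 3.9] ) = [-9, - 7, - 6,-3, - 4/3,-1, 1/18, 9/8, 3.9, 8] 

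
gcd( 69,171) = 3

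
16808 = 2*8404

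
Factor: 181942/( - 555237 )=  - 2^1*3^( - 2)*17^( - 1 )*19^ (-1 )*191^( - 1)*90971^1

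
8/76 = 2/19 = 0.11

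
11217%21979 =11217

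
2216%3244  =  2216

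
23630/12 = 11815/6=1969.17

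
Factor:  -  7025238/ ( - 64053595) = 2^1*3^3*5^( - 1 )*11^1*31^ ( - 1)*79^( - 1 )*5231^(-1 )*11827^1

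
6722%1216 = 642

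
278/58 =139/29= 4.79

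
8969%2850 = 419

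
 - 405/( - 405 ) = 1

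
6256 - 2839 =3417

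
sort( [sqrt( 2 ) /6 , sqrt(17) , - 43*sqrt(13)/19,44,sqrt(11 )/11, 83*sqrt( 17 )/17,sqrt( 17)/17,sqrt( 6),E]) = [ - 43*sqrt(13 )/19,sqrt( 2) /6, sqrt(17)/17, sqrt(11)/11, sqrt( 6),  E, sqrt( 17), 83*sqrt( 17) /17,44]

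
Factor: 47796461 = 23^1 *2078107^1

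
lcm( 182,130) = 910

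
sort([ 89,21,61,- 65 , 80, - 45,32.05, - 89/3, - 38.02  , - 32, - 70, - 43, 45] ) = [ - 70, - 65,-45 , - 43,-38.02, - 32 ,  -  89/3, 21, 32.05,45, 61, 80,89] 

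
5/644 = 5/644 = 0.01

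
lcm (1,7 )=7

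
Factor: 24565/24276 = 2^( - 2 )*3^( - 1) * 5^1*7^( - 1)*17^1= 85/84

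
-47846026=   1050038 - 48896064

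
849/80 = 849/80 = 10.61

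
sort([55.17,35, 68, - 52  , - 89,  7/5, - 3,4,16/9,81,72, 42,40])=[ - 89,  -  52,-3,7/5, 16/9,4,35 , 40,42,  55.17,68, 72,  81 ]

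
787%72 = 67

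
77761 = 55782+21979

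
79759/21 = 79759/21 = 3798.05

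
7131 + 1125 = 8256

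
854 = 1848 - 994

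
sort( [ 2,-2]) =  [ - 2,2]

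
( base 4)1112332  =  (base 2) 1010110111110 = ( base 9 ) 7564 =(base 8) 12676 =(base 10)5566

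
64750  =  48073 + 16677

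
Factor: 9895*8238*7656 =2^4*3^2  *  5^1*11^1*29^1* 1373^1*1979^1 = 624078916560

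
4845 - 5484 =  - 639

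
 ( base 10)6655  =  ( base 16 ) 19ff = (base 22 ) DGB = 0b1100111111111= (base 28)8DJ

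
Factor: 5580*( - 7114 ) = - 39696120=- 2^3 *3^2 * 5^1*31^1 * 3557^1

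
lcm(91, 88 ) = 8008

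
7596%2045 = 1461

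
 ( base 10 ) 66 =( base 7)123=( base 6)150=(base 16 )42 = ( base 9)73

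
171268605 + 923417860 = 1094686465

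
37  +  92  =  129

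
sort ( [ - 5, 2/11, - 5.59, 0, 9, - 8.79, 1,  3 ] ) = [ - 8.79, - 5.59 ,- 5, 0,2/11,1, 3,9 ] 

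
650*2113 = 1373450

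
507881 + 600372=1108253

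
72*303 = 21816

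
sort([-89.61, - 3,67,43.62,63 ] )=[ - 89.61 , - 3, 43.62,63,67 ]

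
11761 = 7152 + 4609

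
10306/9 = 10306/9 = 1145.11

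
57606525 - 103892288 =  - 46285763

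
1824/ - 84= - 152/7=- 21.71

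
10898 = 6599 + 4299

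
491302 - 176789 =314513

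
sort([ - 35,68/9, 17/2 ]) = [ - 35, 68/9,17/2 ]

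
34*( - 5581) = - 189754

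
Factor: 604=2^2 * 151^1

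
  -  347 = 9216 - 9563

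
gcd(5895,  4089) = 3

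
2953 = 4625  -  1672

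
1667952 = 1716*972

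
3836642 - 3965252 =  - 128610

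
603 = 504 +99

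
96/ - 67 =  - 2+38/67=- 1.43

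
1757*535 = 939995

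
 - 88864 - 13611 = -102475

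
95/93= 1 + 2/93 = 1.02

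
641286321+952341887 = 1593628208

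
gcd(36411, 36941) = 53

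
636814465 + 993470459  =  1630284924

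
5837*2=11674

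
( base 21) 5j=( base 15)84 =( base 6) 324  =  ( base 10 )124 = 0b1111100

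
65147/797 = 65147/797 = 81.74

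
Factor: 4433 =11^1*  13^1* 31^1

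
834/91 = 834/91= 9.16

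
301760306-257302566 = 44457740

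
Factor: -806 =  - 2^1*13^1*31^1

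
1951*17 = 33167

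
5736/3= 1912 = 1912.00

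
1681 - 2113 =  - 432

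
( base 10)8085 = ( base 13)38ac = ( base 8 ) 17625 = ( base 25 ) cna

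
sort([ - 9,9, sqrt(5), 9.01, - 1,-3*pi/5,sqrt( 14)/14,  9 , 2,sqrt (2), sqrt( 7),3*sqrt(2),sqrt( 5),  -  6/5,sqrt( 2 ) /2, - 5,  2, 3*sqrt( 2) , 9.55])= [- 9, - 5,-3*pi/5, - 6/5, - 1,sqrt ( 14)/14,sqrt( 2)/2, sqrt( 2),  2,2,sqrt( 5),sqrt (5),sqrt( 7),3 *sqrt( 2 ),3*sqrt(2),9,9,9.01,9.55 ] 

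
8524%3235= 2054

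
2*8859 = 17718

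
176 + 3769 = 3945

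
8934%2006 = 910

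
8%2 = 0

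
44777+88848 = 133625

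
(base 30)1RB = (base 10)1721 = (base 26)2e5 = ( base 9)2322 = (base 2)11010111001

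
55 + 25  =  80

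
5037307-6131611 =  - 1094304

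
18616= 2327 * 8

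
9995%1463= 1217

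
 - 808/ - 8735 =808/8735=0.09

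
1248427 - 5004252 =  - 3755825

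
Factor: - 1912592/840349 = -2^4*11^1 * 43^(-1)*10867^1*19543^( - 1) 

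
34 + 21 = 55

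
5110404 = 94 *54366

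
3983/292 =3983/292 = 13.64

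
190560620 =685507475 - 494946855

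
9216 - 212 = 9004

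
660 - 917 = - 257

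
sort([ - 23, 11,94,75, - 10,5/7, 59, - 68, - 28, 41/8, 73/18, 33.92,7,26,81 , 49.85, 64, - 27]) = [  -  68,  -  28, - 27, - 23,-10, 5/7, 73/18, 41/8, 7, 11,26, 33.92, 49.85, 59, 64,  75, 81,94 ]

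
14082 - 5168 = 8914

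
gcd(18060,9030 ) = 9030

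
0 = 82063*0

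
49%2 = 1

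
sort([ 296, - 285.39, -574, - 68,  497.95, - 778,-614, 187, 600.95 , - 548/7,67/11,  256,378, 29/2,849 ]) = [  -  778, - 614, - 574,  -  285.39, - 548/7,  -  68,  67/11, 29/2, 187,256,296,  378,  497.95, 600.95, 849 ]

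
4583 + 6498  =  11081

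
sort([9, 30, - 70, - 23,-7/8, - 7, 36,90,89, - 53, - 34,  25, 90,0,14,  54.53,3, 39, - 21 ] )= [ - 70,- 53, - 34, - 23, - 21, - 7,-7/8,0,3,  9,14, 25,30,  36,39, 54.53, 89,  90, 90 ] 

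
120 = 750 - 630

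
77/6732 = 7/612 = 0.01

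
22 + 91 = 113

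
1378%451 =25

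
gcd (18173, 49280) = 1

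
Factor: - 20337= - 3^1*6779^1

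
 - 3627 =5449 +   -  9076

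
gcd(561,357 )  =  51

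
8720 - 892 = 7828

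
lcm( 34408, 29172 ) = 1341912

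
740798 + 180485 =921283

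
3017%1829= 1188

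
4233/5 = 4233/5 = 846.60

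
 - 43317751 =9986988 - 53304739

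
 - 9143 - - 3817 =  - 5326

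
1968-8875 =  - 6907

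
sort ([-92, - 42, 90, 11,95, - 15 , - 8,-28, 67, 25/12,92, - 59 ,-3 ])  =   [ - 92, - 59, - 42, - 28, - 15 ,-8, - 3,25/12,11 , 67,90,  92, 95]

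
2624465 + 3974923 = 6599388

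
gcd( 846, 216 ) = 18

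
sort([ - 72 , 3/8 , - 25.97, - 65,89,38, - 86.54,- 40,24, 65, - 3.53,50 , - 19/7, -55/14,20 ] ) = [ - 86.54, - 72, - 65 , - 40, - 25.97,- 55/14,-3.53,-19/7,3/8,20, 24,38,50, 65,89] 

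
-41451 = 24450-65901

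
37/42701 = 37/42701 =0.00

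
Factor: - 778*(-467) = 363326 = 2^1*389^1*467^1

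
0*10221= 0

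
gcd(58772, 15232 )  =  28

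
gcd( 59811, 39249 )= 3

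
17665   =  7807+9858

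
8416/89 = 8416/89 = 94.56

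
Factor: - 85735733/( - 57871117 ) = 19^1 * 277^ (-1)*401^( - 1)*521^ ( - 1 )*4512407^1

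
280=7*40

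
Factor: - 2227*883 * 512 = - 1006817792 = -2^9*17^1 * 131^1*883^1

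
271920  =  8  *33990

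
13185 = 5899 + 7286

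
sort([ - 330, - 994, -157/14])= [ - 994, - 330, - 157/14] 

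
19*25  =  475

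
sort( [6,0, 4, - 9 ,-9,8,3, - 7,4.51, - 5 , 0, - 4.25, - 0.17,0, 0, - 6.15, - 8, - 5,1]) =[ - 9,-9,- 8 ,-7,  -  6.15,-5, - 5, - 4.25,-0.17, 0,0,0, 0,1,3,4,4.51,6, 8]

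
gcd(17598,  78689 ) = 1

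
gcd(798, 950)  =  38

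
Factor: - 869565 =  -  3^1*5^1*29^1 *1999^1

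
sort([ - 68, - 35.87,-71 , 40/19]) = [ - 71 , - 68, - 35.87, 40/19 ]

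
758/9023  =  758/9023= 0.08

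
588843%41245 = 11413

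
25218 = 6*4203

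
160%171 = 160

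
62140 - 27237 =34903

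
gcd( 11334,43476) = 6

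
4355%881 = 831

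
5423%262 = 183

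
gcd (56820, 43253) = 1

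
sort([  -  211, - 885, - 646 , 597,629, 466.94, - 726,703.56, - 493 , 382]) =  [  -  885, - 726,-646,-493, -211, 382,466.94,  597,629, 703.56 ]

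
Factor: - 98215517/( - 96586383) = 3^( - 1)*2647^(- 1)*12163^( - 1)*98215517^1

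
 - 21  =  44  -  65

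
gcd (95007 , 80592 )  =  3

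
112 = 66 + 46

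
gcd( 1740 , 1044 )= 348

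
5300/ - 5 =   -  1060 + 0/1=- 1060.00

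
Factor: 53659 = 23^1*2333^1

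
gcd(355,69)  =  1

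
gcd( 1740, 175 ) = 5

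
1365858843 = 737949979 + 627908864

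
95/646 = 5/34  =  0.15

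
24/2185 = 24/2185 = 0.01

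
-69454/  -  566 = 34727/283 = 122.71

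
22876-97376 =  -74500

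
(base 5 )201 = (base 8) 63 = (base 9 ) 56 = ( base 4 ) 303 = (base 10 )51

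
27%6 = 3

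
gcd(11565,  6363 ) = 9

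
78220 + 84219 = 162439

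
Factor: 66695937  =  3^1*7^1 * 11^1 * 179^1*1613^1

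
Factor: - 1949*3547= - 6913103 = - 1949^1*3547^1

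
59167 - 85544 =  - 26377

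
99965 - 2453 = 97512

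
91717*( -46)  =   - 4218982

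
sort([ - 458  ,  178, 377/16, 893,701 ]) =[ - 458, 377/16,178, 701,  893]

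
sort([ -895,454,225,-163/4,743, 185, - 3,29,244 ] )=[ - 895 , - 163/4, - 3 , 29, 185, 225,244,454,743 ]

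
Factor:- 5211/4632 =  - 2^(-3)*3^2 = - 9/8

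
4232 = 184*23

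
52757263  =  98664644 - 45907381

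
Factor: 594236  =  2^2*53^1*2803^1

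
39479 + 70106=109585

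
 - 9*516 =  - 4644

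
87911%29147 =470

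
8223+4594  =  12817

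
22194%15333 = 6861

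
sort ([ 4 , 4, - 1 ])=[ - 1,4, 4]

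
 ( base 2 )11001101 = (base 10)205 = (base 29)72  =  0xcd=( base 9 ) 247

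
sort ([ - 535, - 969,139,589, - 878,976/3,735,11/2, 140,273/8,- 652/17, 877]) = [ - 969,-878,  -  535, -652/17 , 11/2,273/8, 139,140,976/3,589, 735, 877 ]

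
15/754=15/754 = 0.02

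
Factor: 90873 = 3^2*23^1 * 439^1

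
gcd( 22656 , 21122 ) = 118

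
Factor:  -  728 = - 2^3*7^1*13^1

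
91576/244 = 375 + 19/61= 375.31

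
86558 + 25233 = 111791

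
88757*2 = 177514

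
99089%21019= 15013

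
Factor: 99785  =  5^1*7^1 * 2851^1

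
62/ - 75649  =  -1+75587/75649 = - 0.00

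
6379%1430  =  659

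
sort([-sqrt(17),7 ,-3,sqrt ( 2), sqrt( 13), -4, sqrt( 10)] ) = [-sqrt ( 17) , - 4, - 3,sqrt( 2),sqrt (10 ), sqrt(13) , 7]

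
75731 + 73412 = 149143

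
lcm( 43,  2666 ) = 2666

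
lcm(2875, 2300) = 11500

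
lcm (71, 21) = 1491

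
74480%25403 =23674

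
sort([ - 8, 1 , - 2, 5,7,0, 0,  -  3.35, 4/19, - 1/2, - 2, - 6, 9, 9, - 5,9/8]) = [- 8, - 6, - 5, - 3.35,-2, - 2,-1/2 , 0, 0, 4/19,1, 9/8, 5, 7, 9, 9 ]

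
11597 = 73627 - 62030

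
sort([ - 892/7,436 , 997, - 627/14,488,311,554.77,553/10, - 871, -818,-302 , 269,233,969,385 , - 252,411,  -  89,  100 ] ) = [ - 871, - 818, - 302, - 252 , - 892/7, - 89, - 627/14  ,  553/10,100, 233,  269,311 , 385 , 411, 436,  488,554.77, 969  ,  997 ] 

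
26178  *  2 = 52356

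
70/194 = 35/97= 0.36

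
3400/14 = 242+6/7 =242.86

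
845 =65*13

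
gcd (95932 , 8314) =2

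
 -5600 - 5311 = -10911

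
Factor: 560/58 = 280/29 = 2^3 * 5^1*7^1*29^ ( - 1)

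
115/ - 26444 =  - 115/26444 = -0.00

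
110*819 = 90090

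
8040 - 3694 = 4346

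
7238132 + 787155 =8025287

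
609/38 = 16 + 1/38 = 16.03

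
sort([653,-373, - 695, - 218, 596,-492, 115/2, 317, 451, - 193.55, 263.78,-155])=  [ - 695,  -  492, - 373,-218,-193.55 , - 155, 115/2,263.78,317, 451, 596, 653]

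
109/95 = 1 + 14/95 = 1.15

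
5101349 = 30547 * 167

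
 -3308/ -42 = 1654/21  =  78.76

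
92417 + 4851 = 97268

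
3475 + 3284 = 6759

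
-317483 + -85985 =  - 403468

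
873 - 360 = 513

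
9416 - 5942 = 3474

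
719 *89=63991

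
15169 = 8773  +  6396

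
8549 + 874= 9423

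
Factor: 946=2^1*11^1*43^1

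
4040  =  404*10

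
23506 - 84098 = - 60592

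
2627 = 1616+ 1011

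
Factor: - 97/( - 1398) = 2^( - 1 ) * 3^( - 1 ) * 97^1 * 233^( - 1) 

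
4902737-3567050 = 1335687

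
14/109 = 14/109  =  0.13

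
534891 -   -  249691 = 784582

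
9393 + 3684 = 13077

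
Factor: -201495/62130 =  - 707/218  =  -2^( - 1 )*7^1*101^1 * 109^(- 1 ) 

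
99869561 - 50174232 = 49695329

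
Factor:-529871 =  - 529871^1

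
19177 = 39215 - 20038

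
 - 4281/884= - 5 +139/884 = -4.84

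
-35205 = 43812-79017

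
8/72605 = 8/72605 = 0.00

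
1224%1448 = 1224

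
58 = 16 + 42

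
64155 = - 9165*(-7 )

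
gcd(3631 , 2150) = 1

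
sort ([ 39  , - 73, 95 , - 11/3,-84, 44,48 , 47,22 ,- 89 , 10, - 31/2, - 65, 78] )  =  [-89, - 84,-73 , - 65 , - 31/2, - 11/3, 10,22 , 39, 44,  47, 48,78,95] 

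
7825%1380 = 925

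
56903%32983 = 23920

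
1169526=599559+569967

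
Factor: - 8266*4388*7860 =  - 2^5*3^1*5^1*131^1*1097^1*4133^1 = - 285091694880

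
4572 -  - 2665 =7237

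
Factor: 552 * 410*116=26253120 =2^6 * 3^1*5^1*23^1*29^1*  41^1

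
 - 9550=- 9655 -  - 105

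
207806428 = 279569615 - 71763187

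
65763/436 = 150 + 363/436 = 150.83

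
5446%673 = 62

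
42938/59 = 727 + 45/59  =  727.76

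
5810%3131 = 2679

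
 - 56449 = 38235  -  94684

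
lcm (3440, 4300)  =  17200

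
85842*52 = 4463784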